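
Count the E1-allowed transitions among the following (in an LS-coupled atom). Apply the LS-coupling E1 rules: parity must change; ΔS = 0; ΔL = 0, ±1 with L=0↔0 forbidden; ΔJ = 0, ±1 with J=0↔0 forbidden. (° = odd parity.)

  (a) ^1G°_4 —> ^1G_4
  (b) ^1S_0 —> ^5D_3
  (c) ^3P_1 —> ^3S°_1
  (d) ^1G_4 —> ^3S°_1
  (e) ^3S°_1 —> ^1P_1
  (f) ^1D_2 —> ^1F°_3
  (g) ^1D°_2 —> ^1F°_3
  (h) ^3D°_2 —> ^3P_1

4

(a) allowed
(b) forbidden (parity, ΔS, ΔL, ΔJ fail)
(c) allowed
(d) forbidden (ΔS, ΔL, ΔJ fail)
(e) forbidden (ΔS fails)
(f) allowed
(g) forbidden (parity fails)
(h) allowed
Total allowed: 4 of 8.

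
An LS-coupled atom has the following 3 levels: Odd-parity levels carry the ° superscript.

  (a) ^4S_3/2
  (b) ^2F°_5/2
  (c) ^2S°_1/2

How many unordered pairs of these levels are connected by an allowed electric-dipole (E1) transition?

(a)–(b): forbidden (ΔS, ΔL).
(a)–(c): forbidden (ΔS, ΔL).
(b)–(c): forbidden (parity, ΔL, ΔJ).
Allowed pairs: 0 of 3.

0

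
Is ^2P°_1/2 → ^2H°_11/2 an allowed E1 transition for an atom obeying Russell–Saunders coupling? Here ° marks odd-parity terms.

forbidden

Parity must change: odd → odd — violated.
ΔS = 0: S: 1/2 → 1/2 — satisfied.
ΔL = 0, ±1 (not L=0↔0): L: 1 → 5, ΔL = +4 — violated.
ΔJ = 0, ±1 (not J=0↔0): J: 1/2 → 11/2, ΔJ = +5 — violated.
Rule(s) violated: parity, ΔL, ΔJ.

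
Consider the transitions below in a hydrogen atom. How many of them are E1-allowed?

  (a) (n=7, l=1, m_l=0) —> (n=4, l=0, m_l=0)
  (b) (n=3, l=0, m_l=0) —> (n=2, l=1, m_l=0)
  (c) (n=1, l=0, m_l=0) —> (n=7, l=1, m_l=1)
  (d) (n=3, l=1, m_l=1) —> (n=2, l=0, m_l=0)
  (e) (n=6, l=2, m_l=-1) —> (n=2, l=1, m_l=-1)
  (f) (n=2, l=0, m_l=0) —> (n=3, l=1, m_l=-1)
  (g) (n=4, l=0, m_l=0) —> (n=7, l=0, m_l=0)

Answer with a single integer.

6

(a) allowed
(b) allowed
(c) allowed
(d) allowed
(e) allowed
(f) allowed
(g) forbidden — Δl = +0 (E1 requires Δl = ±1)
Total allowed: 6 of 7.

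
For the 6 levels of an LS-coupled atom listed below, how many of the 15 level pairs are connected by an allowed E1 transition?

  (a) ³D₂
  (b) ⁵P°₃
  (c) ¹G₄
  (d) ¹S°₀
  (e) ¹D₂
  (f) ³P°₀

(a)–(b): forbidden (ΔS).
(a)–(c): forbidden (parity, ΔS, ΔL, ΔJ).
(a)–(d): forbidden (ΔS, ΔL, ΔJ).
(a)–(e): forbidden (parity, ΔS).
(a)–(f): forbidden (ΔJ).
(b)–(c): forbidden (ΔS, ΔL).
(b)–(d): forbidden (parity, ΔS, ΔJ).
(b)–(e): forbidden (ΔS).
(b)–(f): forbidden (parity, ΔS, ΔJ).
(c)–(d): forbidden (ΔL, ΔJ).
(c)–(e): forbidden (parity, ΔL, ΔJ).
(c)–(f): forbidden (ΔS, ΔL, ΔJ).
(d)–(e): forbidden (ΔL, ΔJ).
(d)–(f): forbidden (parity, ΔS, ΔJ).
(e)–(f): forbidden (ΔS, ΔJ).
Allowed pairs: 0 of 15.

0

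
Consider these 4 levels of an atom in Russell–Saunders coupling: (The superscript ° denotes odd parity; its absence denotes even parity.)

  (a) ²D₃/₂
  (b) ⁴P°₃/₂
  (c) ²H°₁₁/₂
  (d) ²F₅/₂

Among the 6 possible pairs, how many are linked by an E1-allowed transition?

0

(a)–(b): forbidden (ΔS).
(a)–(c): forbidden (ΔL, ΔJ).
(a)–(d): forbidden (parity).
(b)–(c): forbidden (parity, ΔS, ΔL, ΔJ).
(b)–(d): forbidden (ΔS, ΔL).
(c)–(d): forbidden (ΔL, ΔJ).
Allowed pairs: 0 of 6.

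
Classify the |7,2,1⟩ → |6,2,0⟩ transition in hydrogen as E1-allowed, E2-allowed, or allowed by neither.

E2

Δl = 2 − 2 = +0; l_i + l_f = 4.
Δm_l = -1.
E1 (Δl = ±1, |Δm_l| ≤ 1): not satisfied.
E2 (Δl = 0,±2, l_i+l_f ≥ 2, |Δm_l| ≤ 2): satisfied.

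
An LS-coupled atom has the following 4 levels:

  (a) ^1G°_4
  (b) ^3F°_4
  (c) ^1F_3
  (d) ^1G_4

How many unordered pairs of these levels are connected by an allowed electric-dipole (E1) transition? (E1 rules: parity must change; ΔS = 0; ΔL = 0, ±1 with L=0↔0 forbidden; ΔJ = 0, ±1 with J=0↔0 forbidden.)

2

(a)–(b): forbidden (parity, ΔS).
(a)–(c): allowed.
(a)–(d): allowed.
(b)–(c): forbidden (ΔS).
(b)–(d): forbidden (ΔS).
(c)–(d): forbidden (parity).
Allowed pairs: 2 of 6.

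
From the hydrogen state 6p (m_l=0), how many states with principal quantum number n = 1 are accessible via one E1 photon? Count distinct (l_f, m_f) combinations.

1

E1 requires Δl = ±1, so l_f ∈ {0, 2}; with 0 ≤ l_f ≤ n_f−1 = 0, the allowed l_f values are {0}.
For l_f = 0: m_f ∈ {m_i−1, m_i, m_i+1} ∩ [−0, 0] = {0} → 1 state.
Total: 1.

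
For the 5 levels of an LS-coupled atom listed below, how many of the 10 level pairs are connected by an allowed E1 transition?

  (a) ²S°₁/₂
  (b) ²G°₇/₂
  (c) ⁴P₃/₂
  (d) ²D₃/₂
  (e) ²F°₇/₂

(a)–(b): forbidden (parity, ΔL, ΔJ).
(a)–(c): forbidden (ΔS).
(a)–(d): forbidden (ΔL).
(a)–(e): forbidden (parity, ΔL, ΔJ).
(b)–(c): forbidden (ΔS, ΔL, ΔJ).
(b)–(d): forbidden (ΔL, ΔJ).
(b)–(e): forbidden (parity).
(c)–(d): forbidden (parity, ΔS).
(c)–(e): forbidden (ΔS, ΔL, ΔJ).
(d)–(e): forbidden (ΔJ).
Allowed pairs: 0 of 10.

0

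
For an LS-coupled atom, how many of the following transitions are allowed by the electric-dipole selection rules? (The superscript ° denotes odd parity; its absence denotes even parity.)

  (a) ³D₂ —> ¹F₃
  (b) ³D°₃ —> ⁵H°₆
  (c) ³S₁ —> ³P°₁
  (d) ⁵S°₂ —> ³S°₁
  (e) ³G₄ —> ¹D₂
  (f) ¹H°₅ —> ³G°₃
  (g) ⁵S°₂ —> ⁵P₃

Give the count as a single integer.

(a) forbidden (parity, ΔS fail)
(b) forbidden (parity, ΔS, ΔL, ΔJ fail)
(c) allowed
(d) forbidden (parity, ΔS, ΔL fail)
(e) forbidden (parity, ΔS, ΔL, ΔJ fail)
(f) forbidden (parity, ΔS, ΔJ fail)
(g) allowed
Total allowed: 2 of 7.

2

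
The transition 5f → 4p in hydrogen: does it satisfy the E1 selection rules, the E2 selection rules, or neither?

E2

Δl = 1 − 3 = -2; l_i + l_f = 4.
E1 (Δl = ±1): not satisfied.
E2 (Δl = 0,±2, l_i+l_f ≥ 2): satisfied.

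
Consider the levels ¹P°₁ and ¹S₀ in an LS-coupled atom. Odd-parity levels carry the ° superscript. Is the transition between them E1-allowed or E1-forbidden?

allowed

ΔL = 0, ±1 (not L=0↔0): L: 1 → 0, ΔL = -1 — ok.
ΔS = 0: S: 0 → 0 — ok.
Parity must change: odd → even — ok.
ΔJ = 0, ±1 (not J=0↔0): J: 1 → 0, ΔJ = -1 — ok.
All four E1 rules are satisfied.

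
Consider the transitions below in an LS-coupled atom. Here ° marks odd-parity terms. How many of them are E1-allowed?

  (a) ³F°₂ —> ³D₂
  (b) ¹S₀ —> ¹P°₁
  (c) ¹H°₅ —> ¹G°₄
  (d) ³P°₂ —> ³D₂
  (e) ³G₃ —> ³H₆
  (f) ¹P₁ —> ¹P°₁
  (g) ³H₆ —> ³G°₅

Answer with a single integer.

5

(a) allowed
(b) allowed
(c) forbidden (parity fails)
(d) allowed
(e) forbidden (parity, ΔJ fail)
(f) allowed
(g) allowed
Total allowed: 5 of 7.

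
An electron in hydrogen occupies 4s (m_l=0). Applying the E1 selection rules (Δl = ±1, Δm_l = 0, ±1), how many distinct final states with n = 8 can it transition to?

E1 requires Δl = ±1, so l_f ∈ {-1, 1}; with 0 ≤ l_f ≤ n_f−1 = 7, the allowed l_f values are {1}.
For l_f = 1: m_f ∈ {m_i−1, m_i, m_i+1} ∩ [−1, 1] = {-1, 0, 1} → 3 states.
Total: 3.

3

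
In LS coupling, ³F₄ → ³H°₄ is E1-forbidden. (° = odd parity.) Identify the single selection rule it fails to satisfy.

Parity must change: even → odd — ✓.
ΔS = 0: S: 1 → 1 — ✓.
ΔL = 0, ±1 (not L=0↔0): L: 3 → 5, ΔL = +2 — ✗.
ΔJ = 0, ±1 (not J=0↔0): J: 4 → 4, ΔJ = +0 — ✓.

the ΔL = 0, ±1 rule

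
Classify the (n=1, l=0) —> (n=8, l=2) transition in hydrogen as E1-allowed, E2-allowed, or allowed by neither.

E2

Δl = 2 − 0 = +2; l_i + l_f = 2.
E1 (Δl = ±1): not satisfied.
E2 (Δl = 0,±2, l_i+l_f ≥ 2): satisfied.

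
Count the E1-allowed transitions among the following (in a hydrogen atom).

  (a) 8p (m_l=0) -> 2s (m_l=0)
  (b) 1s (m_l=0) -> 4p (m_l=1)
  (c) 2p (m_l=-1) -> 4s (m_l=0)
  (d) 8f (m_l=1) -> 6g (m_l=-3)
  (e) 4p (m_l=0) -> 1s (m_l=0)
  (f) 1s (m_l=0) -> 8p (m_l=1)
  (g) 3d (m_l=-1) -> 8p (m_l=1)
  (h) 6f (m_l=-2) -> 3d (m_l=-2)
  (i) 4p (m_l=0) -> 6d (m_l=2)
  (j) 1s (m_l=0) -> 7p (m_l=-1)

7

(a) allowed
(b) allowed
(c) allowed
(d) forbidden — Δm_l = -4 (E1 requires Δm_l = 0, ±1)
(e) allowed
(f) allowed
(g) forbidden — Δm_l = +2 (E1 requires Δm_l = 0, ±1)
(h) allowed
(i) forbidden — Δm_l = +2 (E1 requires Δm_l = 0, ±1)
(j) allowed
Total allowed: 7 of 10.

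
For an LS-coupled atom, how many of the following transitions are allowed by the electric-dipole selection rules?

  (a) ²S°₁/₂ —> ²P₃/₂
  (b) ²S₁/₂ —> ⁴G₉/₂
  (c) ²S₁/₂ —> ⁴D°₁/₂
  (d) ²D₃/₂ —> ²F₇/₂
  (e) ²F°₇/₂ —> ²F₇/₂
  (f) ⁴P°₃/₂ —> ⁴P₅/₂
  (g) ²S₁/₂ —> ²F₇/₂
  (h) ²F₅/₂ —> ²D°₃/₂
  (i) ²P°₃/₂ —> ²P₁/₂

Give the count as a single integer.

5

(a) allowed
(b) forbidden (parity, ΔS, ΔL, ΔJ fail)
(c) forbidden (ΔS, ΔL fail)
(d) forbidden (parity, ΔJ fail)
(e) allowed
(f) allowed
(g) forbidden (parity, ΔL, ΔJ fail)
(h) allowed
(i) allowed
Total allowed: 5 of 9.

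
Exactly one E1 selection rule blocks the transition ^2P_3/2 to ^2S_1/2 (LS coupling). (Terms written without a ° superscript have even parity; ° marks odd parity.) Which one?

parity

Parity must change: even → even — violated.
ΔS = 0: S: 1/2 → 1/2 — satisfied.
ΔL = 0, ±1 (not L=0↔0): L: 1 → 0, ΔL = -1 — satisfied.
ΔJ = 0, ±1 (not J=0↔0): J: 3/2 → 1/2, ΔJ = -1 — satisfied.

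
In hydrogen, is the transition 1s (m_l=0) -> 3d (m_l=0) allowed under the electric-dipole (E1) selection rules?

forbidden

Initial l = 0, final l = 2, so Δl = +2. E1 requires Δl = ±1: ✗.
m_l: 0 → 0 (Δm_l = +0). |Δm_l| ≤ 1 ✓.
The transition is electric-dipole forbidden.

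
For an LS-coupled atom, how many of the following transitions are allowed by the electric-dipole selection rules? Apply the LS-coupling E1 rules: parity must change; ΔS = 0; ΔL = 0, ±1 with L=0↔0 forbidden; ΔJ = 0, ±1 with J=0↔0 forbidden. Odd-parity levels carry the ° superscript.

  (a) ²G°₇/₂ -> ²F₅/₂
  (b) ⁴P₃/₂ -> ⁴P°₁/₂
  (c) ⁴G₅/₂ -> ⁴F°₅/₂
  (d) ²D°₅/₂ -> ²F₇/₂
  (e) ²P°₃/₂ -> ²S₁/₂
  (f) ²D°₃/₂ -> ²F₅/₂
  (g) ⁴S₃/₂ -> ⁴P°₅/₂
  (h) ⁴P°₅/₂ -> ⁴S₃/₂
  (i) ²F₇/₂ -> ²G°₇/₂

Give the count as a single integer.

9

(a) allowed
(b) allowed
(c) allowed
(d) allowed
(e) allowed
(f) allowed
(g) allowed
(h) allowed
(i) allowed
Total allowed: 9 of 9.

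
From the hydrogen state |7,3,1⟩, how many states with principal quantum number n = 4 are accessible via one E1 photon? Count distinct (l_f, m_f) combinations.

3

E1 requires Δl = ±1, so l_f ∈ {2, 4}; with 0 ≤ l_f ≤ n_f−1 = 3, the allowed l_f values are {2}.
For l_f = 2: m_f ∈ {m_i−1, m_i, m_i+1} ∩ [−2, 2] = {0, 1, 2} → 3 states.
Total: 3.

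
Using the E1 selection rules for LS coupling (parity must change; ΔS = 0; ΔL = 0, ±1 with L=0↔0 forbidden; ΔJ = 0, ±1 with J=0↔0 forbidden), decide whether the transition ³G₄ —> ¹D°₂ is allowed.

ΔS = 0: S: 1 → 0 — ✗.
ΔL = 0, ±1 (not L=0↔0): L: 4 → 2, ΔL = -2 — ✗.
ΔJ = 0, ±1 (not J=0↔0): J: 4 → 2, ΔJ = -2 — ✗.
Parity must change: even → odd — ✓.
Rule(s) violated: ΔS, ΔL, ΔJ.

forbidden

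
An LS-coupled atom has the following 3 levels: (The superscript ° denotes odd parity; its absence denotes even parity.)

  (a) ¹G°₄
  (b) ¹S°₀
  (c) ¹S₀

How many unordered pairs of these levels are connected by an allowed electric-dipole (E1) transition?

0

(a)–(b): forbidden (parity, ΔL, ΔJ).
(a)–(c): forbidden (ΔL, ΔJ).
(b)–(c): forbidden (ΔL, ΔJ).
Allowed pairs: 0 of 3.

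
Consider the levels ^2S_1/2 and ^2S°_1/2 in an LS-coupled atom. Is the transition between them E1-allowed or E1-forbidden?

forbidden

Parity must change: even → odd — satisfied.
ΔS = 0: S: 1/2 → 1/2 — satisfied.
ΔL = 0, ±1 (not L=0↔0): L: 0 → 0, ΔL = +0 — violated.
ΔJ = 0, ±1 (not J=0↔0): J: 1/2 → 1/2, ΔJ = +0 — satisfied.
Rule(s) violated: ΔL.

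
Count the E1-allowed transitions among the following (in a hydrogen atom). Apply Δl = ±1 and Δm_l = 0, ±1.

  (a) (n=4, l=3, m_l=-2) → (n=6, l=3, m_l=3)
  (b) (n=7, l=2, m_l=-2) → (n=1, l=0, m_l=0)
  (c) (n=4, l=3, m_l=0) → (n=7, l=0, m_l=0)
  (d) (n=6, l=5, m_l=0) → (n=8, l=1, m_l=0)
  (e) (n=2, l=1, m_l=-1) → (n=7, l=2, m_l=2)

(a) forbidden — Δl = +0 (E1 requires Δl = ±1); Δm_l = +5 (E1 requires Δm_l = 0, ±1)
(b) forbidden — Δl = -2 (E1 requires Δl = ±1); Δm_l = +2 (E1 requires Δm_l = 0, ±1)
(c) forbidden — Δl = -3 (E1 requires Δl = ±1)
(d) forbidden — Δl = -4 (E1 requires Δl = ±1)
(e) forbidden — Δm_l = +3 (E1 requires Δm_l = 0, ±1)
Total allowed: 0 of 5.

0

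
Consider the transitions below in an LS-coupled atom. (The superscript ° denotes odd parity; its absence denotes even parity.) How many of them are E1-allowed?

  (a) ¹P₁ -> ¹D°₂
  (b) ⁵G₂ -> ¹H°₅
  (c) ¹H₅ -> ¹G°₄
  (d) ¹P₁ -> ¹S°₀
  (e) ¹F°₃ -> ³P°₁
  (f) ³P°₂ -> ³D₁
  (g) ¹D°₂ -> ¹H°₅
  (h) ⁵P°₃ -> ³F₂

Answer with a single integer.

(a) allowed
(b) forbidden (ΔS, ΔJ fail)
(c) allowed
(d) allowed
(e) forbidden (parity, ΔS, ΔL, ΔJ fail)
(f) allowed
(g) forbidden (parity, ΔL, ΔJ fail)
(h) forbidden (ΔS, ΔL fail)
Total allowed: 4 of 8.

4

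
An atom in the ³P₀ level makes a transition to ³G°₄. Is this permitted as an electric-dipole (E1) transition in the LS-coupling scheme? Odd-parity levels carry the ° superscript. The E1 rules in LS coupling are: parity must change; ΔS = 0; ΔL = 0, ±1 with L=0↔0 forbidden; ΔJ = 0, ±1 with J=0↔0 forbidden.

Reading off the term symbols: S 1→1, L 1→4, J 0→4, parity even→odd.
ΔJ = 0, ±1 (not J=0↔0): J: 0 → 4, ΔJ = +4 — fails.
ΔL = 0, ±1 (not L=0↔0): L: 1 → 4, ΔL = +3 — fails.
ΔS = 0: S: 1 → 1 — ok.
Parity must change: even → odd — ok.
Rule(s) violated: ΔL, ΔJ.

forbidden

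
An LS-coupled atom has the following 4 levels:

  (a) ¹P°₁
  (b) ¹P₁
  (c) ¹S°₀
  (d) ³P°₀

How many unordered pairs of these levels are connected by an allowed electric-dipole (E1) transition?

(a)–(b): allowed.
(a)–(c): forbidden (parity).
(a)–(d): forbidden (parity, ΔS).
(b)–(c): allowed.
(b)–(d): forbidden (ΔS).
(c)–(d): forbidden (parity, ΔS, ΔJ).
Allowed pairs: 2 of 6.

2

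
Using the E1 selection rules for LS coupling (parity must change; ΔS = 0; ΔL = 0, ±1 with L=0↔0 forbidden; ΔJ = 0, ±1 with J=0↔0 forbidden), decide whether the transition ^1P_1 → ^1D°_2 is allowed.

ΔL = 0, ±1 (not L=0↔0): L: 1 → 2, ΔL = +1 — ✓.
ΔS = 0: S: 0 → 0 — ✓.
ΔJ = 0, ±1 (not J=0↔0): J: 1 → 2, ΔJ = +1 — ✓.
Parity must change: even → odd — ✓.
All four E1 rules are satisfied.

allowed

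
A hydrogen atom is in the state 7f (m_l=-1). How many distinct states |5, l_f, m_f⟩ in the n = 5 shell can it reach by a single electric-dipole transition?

6

E1 requires Δl = ±1, so l_f ∈ {2, 4}; with 0 ≤ l_f ≤ n_f−1 = 4, the allowed l_f values are {2, 4}.
For l_f = 2: m_f ∈ {m_i−1, m_i, m_i+1} ∩ [−2, 2] = {-2, -1, 0} → 3 states.
For l_f = 4: m_f ∈ {m_i−1, m_i, m_i+1} ∩ [−4, 4] = {-2, -1, 0} → 3 states.
Total: 6.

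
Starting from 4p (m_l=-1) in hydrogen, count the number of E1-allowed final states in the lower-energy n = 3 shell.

4

E1 requires Δl = ±1, so l_f ∈ {0, 2}; with 0 ≤ l_f ≤ n_f−1 = 2, the allowed l_f values are {0, 2}.
For l_f = 0: m_f ∈ {m_i−1, m_i, m_i+1} ∩ [−0, 0] = {0} → 1 state.
For l_f = 2: m_f ∈ {m_i−1, m_i, m_i+1} ∩ [−2, 2] = {-2, -1, 0} → 3 states.
Total: 4.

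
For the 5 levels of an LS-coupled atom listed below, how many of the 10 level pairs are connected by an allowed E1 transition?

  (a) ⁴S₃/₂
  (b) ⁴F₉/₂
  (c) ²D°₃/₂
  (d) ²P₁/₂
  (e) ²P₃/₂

2

(a)–(b): forbidden (parity, ΔL, ΔJ).
(a)–(c): forbidden (ΔS, ΔL).
(a)–(d): forbidden (parity, ΔS).
(a)–(e): forbidden (parity, ΔS).
(b)–(c): forbidden (ΔS, ΔJ).
(b)–(d): forbidden (parity, ΔS, ΔL, ΔJ).
(b)–(e): forbidden (parity, ΔS, ΔL, ΔJ).
(c)–(d): allowed.
(c)–(e): allowed.
(d)–(e): forbidden (parity).
Allowed pairs: 2 of 10.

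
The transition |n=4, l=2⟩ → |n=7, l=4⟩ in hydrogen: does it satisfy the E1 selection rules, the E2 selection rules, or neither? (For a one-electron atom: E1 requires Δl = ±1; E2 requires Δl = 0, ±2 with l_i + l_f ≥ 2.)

Δl = 4 − 2 = +2; l_i + l_f = 6.
E1 (Δl = ±1): not satisfied.
E2 (Δl = 0,±2, l_i+l_f ≥ 2): satisfied.

E2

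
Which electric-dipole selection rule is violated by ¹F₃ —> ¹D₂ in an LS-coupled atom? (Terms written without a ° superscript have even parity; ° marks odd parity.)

Parity must change: even → even — fails.
ΔS = 0: S: 0 → 0 — passes.
ΔL = 0, ±1 (not L=0↔0): L: 3 → 2, ΔL = -1 — passes.
ΔJ = 0, ±1 (not J=0↔0): J: 3 → 2, ΔJ = -1 — passes.

parity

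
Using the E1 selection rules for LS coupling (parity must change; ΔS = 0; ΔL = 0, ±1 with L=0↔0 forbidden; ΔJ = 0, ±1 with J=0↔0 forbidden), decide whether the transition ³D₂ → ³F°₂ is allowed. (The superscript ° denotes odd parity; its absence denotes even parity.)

Reading off the term symbols: S 1→1, L 2→3, J 2→2, parity even→odd.
Parity must change: even → odd — ✓.
ΔS = 0: S: 1 → 1 — ✓.
ΔL = 0, ±1 (not L=0↔0): L: 2 → 3, ΔL = +1 — ✓.
ΔJ = 0, ±1 (not J=0↔0): J: 2 → 2, ΔJ = +0 — ✓.
All four E1 rules are satisfied.

allowed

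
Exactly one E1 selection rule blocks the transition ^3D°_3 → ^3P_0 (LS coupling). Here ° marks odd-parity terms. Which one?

Reading off the term symbols: S 1→1, L 2→1, J 3→0, parity odd→even.
Parity must change: odd → even — satisfied.
ΔS = 0: S: 1 → 1 — satisfied.
ΔL = 0, ±1 (not L=0↔0): L: 2 → 1, ΔL = -1 — satisfied.
ΔJ = 0, ±1 (not J=0↔0): J: 3 → 0, ΔJ = -3 — violated.

the ΔJ = 0, ±1 rule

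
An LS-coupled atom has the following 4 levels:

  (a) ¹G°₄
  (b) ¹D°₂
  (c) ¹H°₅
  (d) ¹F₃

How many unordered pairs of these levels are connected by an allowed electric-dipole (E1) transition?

(a)–(b): forbidden (parity, ΔL, ΔJ).
(a)–(c): forbidden (parity).
(a)–(d): allowed.
(b)–(c): forbidden (parity, ΔL, ΔJ).
(b)–(d): allowed.
(c)–(d): forbidden (ΔL, ΔJ).
Allowed pairs: 2 of 6.

2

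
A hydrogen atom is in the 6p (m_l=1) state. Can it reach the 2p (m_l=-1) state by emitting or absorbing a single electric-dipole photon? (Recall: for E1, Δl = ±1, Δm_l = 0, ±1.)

Δl = 1 − 1 = +0; the E1 rule Δl = ±1 is fails.
m_l: 1 → -1 (Δm_l = -2). |Δm_l| ≤ 1 fails.
The transition is electric-dipole forbidden.

forbidden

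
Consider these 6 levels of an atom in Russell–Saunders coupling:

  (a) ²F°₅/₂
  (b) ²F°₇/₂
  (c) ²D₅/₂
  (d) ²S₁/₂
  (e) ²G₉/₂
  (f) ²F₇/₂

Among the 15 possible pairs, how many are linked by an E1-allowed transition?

(a)–(b): forbidden (parity).
(a)–(c): allowed.
(a)–(d): forbidden (ΔL, ΔJ).
(a)–(e): forbidden (ΔJ).
(a)–(f): allowed.
(b)–(c): allowed.
(b)–(d): forbidden (ΔL, ΔJ).
(b)–(e): allowed.
(b)–(f): allowed.
(c)–(d): forbidden (parity, ΔL, ΔJ).
(c)–(e): forbidden (parity, ΔL, ΔJ).
(c)–(f): forbidden (parity).
(d)–(e): forbidden (parity, ΔL, ΔJ).
(d)–(f): forbidden (parity, ΔL, ΔJ).
(e)–(f): forbidden (parity).
Allowed pairs: 5 of 15.

5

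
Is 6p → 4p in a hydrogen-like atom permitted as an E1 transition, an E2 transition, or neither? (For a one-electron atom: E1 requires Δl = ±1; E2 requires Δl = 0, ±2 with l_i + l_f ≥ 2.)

Δl = 1 − 1 = +0; l_i + l_f = 2.
E1 (Δl = ±1): not satisfied.
E2 (Δl = 0,±2, l_i+l_f ≥ 2): satisfied.

E2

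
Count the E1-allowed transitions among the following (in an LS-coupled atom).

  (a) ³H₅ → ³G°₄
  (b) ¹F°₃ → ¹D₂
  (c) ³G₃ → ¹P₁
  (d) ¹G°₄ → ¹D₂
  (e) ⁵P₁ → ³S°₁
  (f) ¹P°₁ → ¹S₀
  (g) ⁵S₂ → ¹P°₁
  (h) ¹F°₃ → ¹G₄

(a) allowed
(b) allowed
(c) forbidden (parity, ΔS, ΔL, ΔJ fail)
(d) forbidden (ΔL, ΔJ fail)
(e) forbidden (ΔS fails)
(f) allowed
(g) forbidden (ΔS fails)
(h) allowed
Total allowed: 4 of 8.

4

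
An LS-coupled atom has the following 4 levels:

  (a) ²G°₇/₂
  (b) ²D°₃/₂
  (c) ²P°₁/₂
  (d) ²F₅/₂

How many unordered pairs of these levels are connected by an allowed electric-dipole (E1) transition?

(a)–(b): forbidden (parity, ΔL, ΔJ).
(a)–(c): forbidden (parity, ΔL, ΔJ).
(a)–(d): allowed.
(b)–(c): forbidden (parity).
(b)–(d): allowed.
(c)–(d): forbidden (ΔL, ΔJ).
Allowed pairs: 2 of 6.

2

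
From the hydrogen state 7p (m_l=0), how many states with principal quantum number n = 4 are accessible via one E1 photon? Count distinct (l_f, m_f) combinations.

E1 requires Δl = ±1, so l_f ∈ {0, 2}; with 0 ≤ l_f ≤ n_f−1 = 3, the allowed l_f values are {0, 2}.
For l_f = 0: m_f ∈ {m_i−1, m_i, m_i+1} ∩ [−0, 0] = {0} → 1 state.
For l_f = 2: m_f ∈ {m_i−1, m_i, m_i+1} ∩ [−2, 2] = {-1, 0, 1} → 3 states.
Total: 4.

4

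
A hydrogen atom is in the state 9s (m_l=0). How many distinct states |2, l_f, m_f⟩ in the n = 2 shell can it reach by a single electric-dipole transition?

3

E1 requires Δl = ±1, so l_f ∈ {-1, 1}; with 0 ≤ l_f ≤ n_f−1 = 1, the allowed l_f values are {1}.
For l_f = 1: m_f ∈ {m_i−1, m_i, m_i+1} ∩ [−1, 1] = {-1, 0, 1} → 3 states.
Total: 3.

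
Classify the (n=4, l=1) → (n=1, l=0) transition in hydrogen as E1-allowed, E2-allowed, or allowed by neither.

E1

Δl = 0 − 1 = -1; l_i + l_f = 1.
E1 (Δl = ±1): satisfied.
E2 (Δl = 0,±2, l_i+l_f ≥ 2): not satisfied.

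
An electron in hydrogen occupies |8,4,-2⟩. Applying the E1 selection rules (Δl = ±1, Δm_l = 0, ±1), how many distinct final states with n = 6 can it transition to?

E1 requires Δl = ±1, so l_f ∈ {3, 5}; with 0 ≤ l_f ≤ n_f−1 = 5, the allowed l_f values are {3, 5}.
For l_f = 3: m_f ∈ {m_i−1, m_i, m_i+1} ∩ [−3, 3] = {-3, -2, -1} → 3 states.
For l_f = 5: m_f ∈ {m_i−1, m_i, m_i+1} ∩ [−5, 5] = {-3, -2, -1} → 3 states.
Total: 6.

6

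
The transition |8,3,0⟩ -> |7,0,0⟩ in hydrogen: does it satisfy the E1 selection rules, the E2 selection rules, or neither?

Δl = 0 − 3 = -3; l_i + l_f = 3.
Δm_l = +0.
E1 (Δl = ±1, |Δm_l| ≤ 1): not satisfied.
E2 (Δl = 0,±2, l_i+l_f ≥ 2, |Δm_l| ≤ 2): not satisfied.

neither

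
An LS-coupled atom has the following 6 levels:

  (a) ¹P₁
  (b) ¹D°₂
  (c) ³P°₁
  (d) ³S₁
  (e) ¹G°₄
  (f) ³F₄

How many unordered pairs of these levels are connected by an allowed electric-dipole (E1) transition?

(a)–(b): allowed.
(a)–(c): forbidden (ΔS).
(a)–(d): forbidden (parity, ΔS).
(a)–(e): forbidden (ΔL, ΔJ).
(a)–(f): forbidden (parity, ΔS, ΔL, ΔJ).
(b)–(c): forbidden (parity, ΔS).
(b)–(d): forbidden (ΔS, ΔL).
(b)–(e): forbidden (parity, ΔL, ΔJ).
(b)–(f): forbidden (ΔS, ΔJ).
(c)–(d): allowed.
(c)–(e): forbidden (parity, ΔS, ΔL, ΔJ).
(c)–(f): forbidden (ΔL, ΔJ).
(d)–(e): forbidden (ΔS, ΔL, ΔJ).
(d)–(f): forbidden (parity, ΔL, ΔJ).
(e)–(f): forbidden (ΔS).
Allowed pairs: 2 of 15.

2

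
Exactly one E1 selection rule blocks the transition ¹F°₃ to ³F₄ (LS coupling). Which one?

the ΔS = 0 rule

Reading off the term symbols: S 0→1, L 3→3, J 3→4, parity odd→even.
Parity must change: odd → even — passes.
ΔS = 0: S: 0 → 1 — fails.
ΔL = 0, ±1 (not L=0↔0): L: 3 → 3, ΔL = +0 — passes.
ΔJ = 0, ±1 (not J=0↔0): J: 3 → 4, ΔJ = +1 — passes.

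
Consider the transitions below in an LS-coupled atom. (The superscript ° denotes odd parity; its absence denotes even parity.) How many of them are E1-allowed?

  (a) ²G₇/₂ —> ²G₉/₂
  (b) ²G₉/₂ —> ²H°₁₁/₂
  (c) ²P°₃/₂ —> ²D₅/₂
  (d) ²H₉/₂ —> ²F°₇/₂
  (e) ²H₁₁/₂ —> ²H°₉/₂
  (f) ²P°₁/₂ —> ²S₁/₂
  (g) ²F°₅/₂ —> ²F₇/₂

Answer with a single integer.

(a) forbidden (parity fails)
(b) allowed
(c) allowed
(d) forbidden (ΔL fails)
(e) allowed
(f) allowed
(g) allowed
Total allowed: 5 of 7.

5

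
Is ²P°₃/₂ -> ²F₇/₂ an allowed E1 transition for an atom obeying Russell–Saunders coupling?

Reading off the term symbols: S 1/2→1/2, L 1→3, J 3/2→7/2, parity odd→even.
ΔL = 0, ±1 (not L=0↔0): L: 1 → 3, ΔL = +2 — violated.
ΔS = 0: S: 1/2 → 1/2 — satisfied.
ΔJ = 0, ±1 (not J=0↔0): J: 3/2 → 7/2, ΔJ = +2 — violated.
Parity must change: odd → even — satisfied.
Rule(s) violated: ΔL, ΔJ.

forbidden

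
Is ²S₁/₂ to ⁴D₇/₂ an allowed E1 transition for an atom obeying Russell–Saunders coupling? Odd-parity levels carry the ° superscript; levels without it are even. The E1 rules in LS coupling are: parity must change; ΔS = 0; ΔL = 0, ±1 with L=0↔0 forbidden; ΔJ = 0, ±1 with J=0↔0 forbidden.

forbidden

Reading off the term symbols: S 1/2→3/2, L 0→2, J 1/2→7/2, parity even→even.
ΔS = 0: S: 1/2 → 3/2 — ✗.
ΔL = 0, ±1 (not L=0↔0): L: 0 → 2, ΔL = +2 — ✗.
Parity must change: even → even — ✗.
ΔJ = 0, ±1 (not J=0↔0): J: 1/2 → 7/2, ΔJ = +3 — ✗.
Rule(s) violated: parity, ΔS, ΔL, ΔJ.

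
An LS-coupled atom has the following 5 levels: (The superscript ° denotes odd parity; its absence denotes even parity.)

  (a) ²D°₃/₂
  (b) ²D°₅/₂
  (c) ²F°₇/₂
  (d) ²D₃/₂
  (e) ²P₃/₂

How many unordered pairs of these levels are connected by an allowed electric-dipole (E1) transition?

(a)–(b): forbidden (parity).
(a)–(c): forbidden (parity, ΔJ).
(a)–(d): allowed.
(a)–(e): allowed.
(b)–(c): forbidden (parity).
(b)–(d): allowed.
(b)–(e): allowed.
(c)–(d): forbidden (ΔJ).
(c)–(e): forbidden (ΔL, ΔJ).
(d)–(e): forbidden (parity).
Allowed pairs: 4 of 10.

4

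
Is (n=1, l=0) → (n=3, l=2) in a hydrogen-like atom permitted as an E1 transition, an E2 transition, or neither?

E2

Δl = 2 − 0 = +2; l_i + l_f = 2.
E1 (Δl = ±1): not satisfied.
E2 (Δl = 0,±2, l_i+l_f ≥ 2): satisfied.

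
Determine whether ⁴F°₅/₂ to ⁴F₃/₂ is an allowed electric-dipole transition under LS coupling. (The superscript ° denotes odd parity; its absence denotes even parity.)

Initial level: S=3/2, L=3, J=5/2, parity odd. Final level: S=3/2, L=3, J=3/2, parity even.
Parity must change: odd → even — passes.
ΔS = 0: S: 3/2 → 3/2 — passes.
ΔL = 0, ±1 (not L=0↔0): L: 3 → 3, ΔL = +0 — passes.
ΔJ = 0, ±1 (not J=0↔0): J: 5/2 → 3/2, ΔJ = -1 — passes.
All four E1 rules are satisfied.

allowed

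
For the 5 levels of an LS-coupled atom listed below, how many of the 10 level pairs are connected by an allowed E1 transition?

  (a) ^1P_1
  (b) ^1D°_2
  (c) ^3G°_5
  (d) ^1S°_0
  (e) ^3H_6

3

(a)–(b): allowed.
(a)–(c): forbidden (ΔS, ΔL, ΔJ).
(a)–(d): allowed.
(a)–(e): forbidden (parity, ΔS, ΔL, ΔJ).
(b)–(c): forbidden (parity, ΔS, ΔL, ΔJ).
(b)–(d): forbidden (parity, ΔL, ΔJ).
(b)–(e): forbidden (ΔS, ΔL, ΔJ).
(c)–(d): forbidden (parity, ΔS, ΔL, ΔJ).
(c)–(e): allowed.
(d)–(e): forbidden (ΔS, ΔL, ΔJ).
Allowed pairs: 3 of 10.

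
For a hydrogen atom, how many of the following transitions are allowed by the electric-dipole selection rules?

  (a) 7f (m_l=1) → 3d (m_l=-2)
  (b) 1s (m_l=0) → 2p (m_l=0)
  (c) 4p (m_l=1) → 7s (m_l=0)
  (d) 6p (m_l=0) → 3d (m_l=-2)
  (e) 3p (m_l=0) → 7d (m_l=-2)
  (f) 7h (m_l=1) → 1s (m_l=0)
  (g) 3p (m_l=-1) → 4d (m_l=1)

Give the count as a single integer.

2

(a) forbidden — Δm_l = -3 (E1 requires Δm_l = 0, ±1)
(b) allowed
(c) allowed
(d) forbidden — Δm_l = -2 (E1 requires Δm_l = 0, ±1)
(e) forbidden — Δm_l = -2 (E1 requires Δm_l = 0, ±1)
(f) forbidden — Δl = -5 (E1 requires Δl = ±1)
(g) forbidden — Δm_l = +2 (E1 requires Δm_l = 0, ±1)
Total allowed: 2 of 7.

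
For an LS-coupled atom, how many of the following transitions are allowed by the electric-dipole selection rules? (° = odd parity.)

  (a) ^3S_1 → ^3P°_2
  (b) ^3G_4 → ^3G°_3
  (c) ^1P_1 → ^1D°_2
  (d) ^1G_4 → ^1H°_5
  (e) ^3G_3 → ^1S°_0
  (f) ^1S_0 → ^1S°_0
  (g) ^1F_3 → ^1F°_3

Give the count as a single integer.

5

(a) allowed
(b) allowed
(c) allowed
(d) allowed
(e) forbidden (ΔS, ΔL, ΔJ fail)
(f) forbidden (ΔL, ΔJ fail)
(g) allowed
Total allowed: 5 of 7.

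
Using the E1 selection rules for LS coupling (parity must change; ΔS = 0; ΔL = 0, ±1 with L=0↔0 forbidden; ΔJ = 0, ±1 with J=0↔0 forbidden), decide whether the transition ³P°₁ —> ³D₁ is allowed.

Initial level: S=1, L=1, J=1, parity odd. Final level: S=1, L=2, J=1, parity even.
Parity must change: odd → even — passes.
ΔS = 0: S: 1 → 1 — passes.
ΔL = 0, ±1 (not L=0↔0): L: 1 → 2, ΔL = +1 — passes.
ΔJ = 0, ±1 (not J=0↔0): J: 1 → 1, ΔJ = +0 — passes.
All four E1 rules are satisfied.

allowed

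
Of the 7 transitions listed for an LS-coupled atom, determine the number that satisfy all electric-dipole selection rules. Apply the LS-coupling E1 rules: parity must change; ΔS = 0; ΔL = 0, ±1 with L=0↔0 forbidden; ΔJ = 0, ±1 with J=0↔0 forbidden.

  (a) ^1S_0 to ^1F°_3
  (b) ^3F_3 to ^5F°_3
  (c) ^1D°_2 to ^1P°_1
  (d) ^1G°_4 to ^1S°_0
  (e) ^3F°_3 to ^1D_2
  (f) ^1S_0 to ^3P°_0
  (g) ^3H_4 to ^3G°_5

1

(a) forbidden (ΔL, ΔJ fail)
(b) forbidden (ΔS fails)
(c) forbidden (parity fails)
(d) forbidden (parity, ΔL, ΔJ fail)
(e) forbidden (ΔS fails)
(f) forbidden (ΔS, ΔJ fail)
(g) allowed
Total allowed: 1 of 7.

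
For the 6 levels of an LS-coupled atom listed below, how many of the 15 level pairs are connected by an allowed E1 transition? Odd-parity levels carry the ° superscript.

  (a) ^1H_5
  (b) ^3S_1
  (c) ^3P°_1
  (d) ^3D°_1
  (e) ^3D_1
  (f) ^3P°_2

5

(a)–(b): forbidden (parity, ΔS, ΔL, ΔJ).
(a)–(c): forbidden (ΔS, ΔL, ΔJ).
(a)–(d): forbidden (ΔS, ΔL, ΔJ).
(a)–(e): forbidden (parity, ΔS, ΔL, ΔJ).
(a)–(f): forbidden (ΔS, ΔL, ΔJ).
(b)–(c): allowed.
(b)–(d): forbidden (ΔL).
(b)–(e): forbidden (parity, ΔL).
(b)–(f): allowed.
(c)–(d): forbidden (parity).
(c)–(e): allowed.
(c)–(f): forbidden (parity).
(d)–(e): allowed.
(d)–(f): forbidden (parity).
(e)–(f): allowed.
Allowed pairs: 5 of 15.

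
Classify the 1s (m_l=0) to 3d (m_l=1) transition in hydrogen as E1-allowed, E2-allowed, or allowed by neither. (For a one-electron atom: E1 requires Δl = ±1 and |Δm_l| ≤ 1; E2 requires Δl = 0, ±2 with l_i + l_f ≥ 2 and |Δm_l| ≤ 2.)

E2

Δl = 2 − 0 = +2; l_i + l_f = 2.
Δm_l = +1.
E1 (Δl = ±1, |Δm_l| ≤ 1): not satisfied.
E2 (Δl = 0,±2, l_i+l_f ≥ 2, |Δm_l| ≤ 2): satisfied.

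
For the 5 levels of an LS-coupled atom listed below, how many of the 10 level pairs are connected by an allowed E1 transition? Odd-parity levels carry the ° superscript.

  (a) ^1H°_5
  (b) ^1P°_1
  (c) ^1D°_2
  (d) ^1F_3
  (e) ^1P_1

3

(a)–(b): forbidden (parity, ΔL, ΔJ).
(a)–(c): forbidden (parity, ΔL, ΔJ).
(a)–(d): forbidden (ΔL, ΔJ).
(a)–(e): forbidden (ΔL, ΔJ).
(b)–(c): forbidden (parity).
(b)–(d): forbidden (ΔL, ΔJ).
(b)–(e): allowed.
(c)–(d): allowed.
(c)–(e): allowed.
(d)–(e): forbidden (parity, ΔL, ΔJ).
Allowed pairs: 3 of 10.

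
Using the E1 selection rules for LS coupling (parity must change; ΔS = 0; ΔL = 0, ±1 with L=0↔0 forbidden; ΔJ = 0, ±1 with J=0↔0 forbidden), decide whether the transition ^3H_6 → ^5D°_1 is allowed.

Initial level: S=1, L=5, J=6, parity even. Final level: S=2, L=2, J=1, parity odd.
ΔS = 0: S: 1 → 2 — fails.
Parity must change: even → odd — passes.
ΔJ = 0, ±1 (not J=0↔0): J: 6 → 1, ΔJ = -5 — fails.
ΔL = 0, ±1 (not L=0↔0): L: 5 → 2, ΔL = -3 — fails.
Rule(s) violated: ΔS, ΔL, ΔJ.

forbidden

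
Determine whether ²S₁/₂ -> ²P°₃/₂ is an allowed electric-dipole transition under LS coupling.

allowed

Initial level: S=1/2, L=0, J=1/2, parity even. Final level: S=1/2, L=1, J=3/2, parity odd.
Parity must change: even → odd — ok.
ΔJ = 0, ±1 (not J=0↔0): J: 1/2 → 3/2, ΔJ = +1 — ok.
ΔL = 0, ±1 (not L=0↔0): L: 0 → 1, ΔL = +1 — ok.
ΔS = 0: S: 1/2 → 1/2 — ok.
All four E1 rules are satisfied.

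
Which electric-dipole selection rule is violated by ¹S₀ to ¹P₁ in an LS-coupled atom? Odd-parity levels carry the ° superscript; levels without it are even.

parity

Initial level: S=0, L=0, J=0, parity even. Final level: S=0, L=1, J=1, parity even.
Parity must change: even → even — violated.
ΔS = 0: S: 0 → 0 — satisfied.
ΔL = 0, ±1 (not L=0↔0): L: 0 → 1, ΔL = +1 — satisfied.
ΔJ = 0, ±1 (not J=0↔0): J: 0 → 1, ΔJ = +1 — satisfied.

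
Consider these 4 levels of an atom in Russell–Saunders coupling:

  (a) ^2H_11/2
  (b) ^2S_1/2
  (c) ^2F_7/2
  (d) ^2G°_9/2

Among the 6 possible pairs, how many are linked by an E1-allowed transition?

(a)–(b): forbidden (parity, ΔL, ΔJ).
(a)–(c): forbidden (parity, ΔL, ΔJ).
(a)–(d): allowed.
(b)–(c): forbidden (parity, ΔL, ΔJ).
(b)–(d): forbidden (ΔL, ΔJ).
(c)–(d): allowed.
Allowed pairs: 2 of 6.

2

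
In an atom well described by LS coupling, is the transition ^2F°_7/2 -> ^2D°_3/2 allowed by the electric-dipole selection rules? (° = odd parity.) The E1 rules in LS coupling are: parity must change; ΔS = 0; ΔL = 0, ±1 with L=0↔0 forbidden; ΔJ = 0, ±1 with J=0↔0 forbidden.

forbidden

Reading off the term symbols: S 1/2→1/2, L 3→2, J 7/2→3/2, parity odd→odd.
ΔJ = 0, ±1 (not J=0↔0): J: 7/2 → 3/2, ΔJ = -2 — violated.
ΔL = 0, ±1 (not L=0↔0): L: 3 → 2, ΔL = -1 — satisfied.
Parity must change: odd → odd — violated.
ΔS = 0: S: 1/2 → 1/2 — satisfied.
Rule(s) violated: parity, ΔJ.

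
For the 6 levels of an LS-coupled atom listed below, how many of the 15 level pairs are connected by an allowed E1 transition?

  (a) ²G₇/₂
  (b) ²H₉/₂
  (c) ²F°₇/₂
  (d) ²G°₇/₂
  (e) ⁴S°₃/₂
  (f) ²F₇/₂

5

(a)–(b): forbidden (parity).
(a)–(c): allowed.
(a)–(d): allowed.
(a)–(e): forbidden (ΔS, ΔL, ΔJ).
(a)–(f): forbidden (parity).
(b)–(c): forbidden (ΔL).
(b)–(d): allowed.
(b)–(e): forbidden (ΔS, ΔL, ΔJ).
(b)–(f): forbidden (parity, ΔL).
(c)–(d): forbidden (parity).
(c)–(e): forbidden (parity, ΔS, ΔL, ΔJ).
(c)–(f): allowed.
(d)–(e): forbidden (parity, ΔS, ΔL, ΔJ).
(d)–(f): allowed.
(e)–(f): forbidden (ΔS, ΔL, ΔJ).
Allowed pairs: 5 of 15.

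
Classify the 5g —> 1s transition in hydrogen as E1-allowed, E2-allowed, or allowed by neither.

neither

Δl = 0 − 4 = -4; l_i + l_f = 4.
E1 (Δl = ±1): not satisfied.
E2 (Δl = 0,±2, l_i+l_f ≥ 2): not satisfied.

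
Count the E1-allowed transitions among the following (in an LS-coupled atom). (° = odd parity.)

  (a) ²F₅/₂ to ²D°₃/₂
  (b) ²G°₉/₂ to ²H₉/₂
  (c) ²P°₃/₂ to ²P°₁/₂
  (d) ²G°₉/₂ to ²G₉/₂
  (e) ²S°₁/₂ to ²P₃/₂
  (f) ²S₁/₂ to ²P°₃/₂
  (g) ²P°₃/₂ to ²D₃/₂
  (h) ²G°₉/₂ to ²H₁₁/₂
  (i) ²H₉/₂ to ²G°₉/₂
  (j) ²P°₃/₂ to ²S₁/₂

9

(a) allowed
(b) allowed
(c) forbidden (parity fails)
(d) allowed
(e) allowed
(f) allowed
(g) allowed
(h) allowed
(i) allowed
(j) allowed
Total allowed: 9 of 10.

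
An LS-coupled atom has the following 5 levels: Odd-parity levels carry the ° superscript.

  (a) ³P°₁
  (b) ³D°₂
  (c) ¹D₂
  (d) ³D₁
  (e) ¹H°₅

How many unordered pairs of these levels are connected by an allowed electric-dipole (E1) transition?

2

(a)–(b): forbidden (parity).
(a)–(c): forbidden (ΔS).
(a)–(d): allowed.
(a)–(e): forbidden (parity, ΔS, ΔL, ΔJ).
(b)–(c): forbidden (ΔS).
(b)–(d): allowed.
(b)–(e): forbidden (parity, ΔS, ΔL, ΔJ).
(c)–(d): forbidden (parity, ΔS).
(c)–(e): forbidden (ΔL, ΔJ).
(d)–(e): forbidden (ΔS, ΔL, ΔJ).
Allowed pairs: 2 of 10.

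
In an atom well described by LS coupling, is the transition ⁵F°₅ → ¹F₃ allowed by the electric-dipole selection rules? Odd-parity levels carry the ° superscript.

forbidden

Reading off the term symbols: S 2→0, L 3→3, J 5→3, parity odd→even.
Parity must change: odd → even — ok.
ΔS = 0: S: 2 → 0 — fails.
ΔL = 0, ±1 (not L=0↔0): L: 3 → 3, ΔL = +0 — ok.
ΔJ = 0, ±1 (not J=0↔0): J: 5 → 3, ΔJ = -2 — fails.
Rule(s) violated: ΔS, ΔJ.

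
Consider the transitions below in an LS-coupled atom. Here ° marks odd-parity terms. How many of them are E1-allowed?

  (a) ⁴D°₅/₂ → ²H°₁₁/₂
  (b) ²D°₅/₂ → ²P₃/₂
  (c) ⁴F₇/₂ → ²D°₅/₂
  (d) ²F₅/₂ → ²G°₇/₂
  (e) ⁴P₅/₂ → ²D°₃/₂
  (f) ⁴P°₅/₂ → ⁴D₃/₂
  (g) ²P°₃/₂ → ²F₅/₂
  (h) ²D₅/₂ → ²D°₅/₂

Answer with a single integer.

4

(a) forbidden (parity, ΔS, ΔL, ΔJ fail)
(b) allowed
(c) forbidden (ΔS fails)
(d) allowed
(e) forbidden (ΔS fails)
(f) allowed
(g) forbidden (ΔL fails)
(h) allowed
Total allowed: 4 of 8.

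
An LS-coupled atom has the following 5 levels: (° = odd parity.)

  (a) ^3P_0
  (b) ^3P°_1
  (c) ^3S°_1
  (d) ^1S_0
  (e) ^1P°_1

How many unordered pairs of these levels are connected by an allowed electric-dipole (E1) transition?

(a)–(b): allowed.
(a)–(c): allowed.
(a)–(d): forbidden (parity, ΔS, ΔJ).
(a)–(e): forbidden (ΔS).
(b)–(c): forbidden (parity).
(b)–(d): forbidden (ΔS).
(b)–(e): forbidden (parity, ΔS).
(c)–(d): forbidden (ΔS, ΔL).
(c)–(e): forbidden (parity, ΔS).
(d)–(e): allowed.
Allowed pairs: 3 of 10.

3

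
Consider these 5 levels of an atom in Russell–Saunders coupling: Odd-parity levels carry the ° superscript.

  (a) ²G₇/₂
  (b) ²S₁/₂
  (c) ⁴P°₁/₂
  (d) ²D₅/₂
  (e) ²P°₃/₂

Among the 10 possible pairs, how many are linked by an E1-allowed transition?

2

(a)–(b): forbidden (parity, ΔL, ΔJ).
(a)–(c): forbidden (ΔS, ΔL, ΔJ).
(a)–(d): forbidden (parity, ΔL).
(a)–(e): forbidden (ΔL, ΔJ).
(b)–(c): forbidden (ΔS).
(b)–(d): forbidden (parity, ΔL, ΔJ).
(b)–(e): allowed.
(c)–(d): forbidden (ΔS, ΔJ).
(c)–(e): forbidden (parity, ΔS).
(d)–(e): allowed.
Allowed pairs: 2 of 10.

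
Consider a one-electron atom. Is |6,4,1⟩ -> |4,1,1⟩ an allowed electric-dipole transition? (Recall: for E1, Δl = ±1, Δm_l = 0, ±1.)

forbidden

l: 4 → 1 (Δl = -3). Δl = ±1 ✗.
m_l: 1 → 1 (Δm_l = +0). |Δm_l| ≤ 1 ✓.
The transition is electric-dipole forbidden.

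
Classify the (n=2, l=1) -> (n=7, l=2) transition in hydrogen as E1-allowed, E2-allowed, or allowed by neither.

E1

Δl = 2 − 1 = +1; l_i + l_f = 3.
E1 (Δl = ±1): satisfied.
E2 (Δl = 0,±2, l_i+l_f ≥ 2): not satisfied.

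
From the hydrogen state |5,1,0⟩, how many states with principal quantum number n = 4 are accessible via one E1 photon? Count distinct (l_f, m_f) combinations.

4

E1 requires Δl = ±1, so l_f ∈ {0, 2}; with 0 ≤ l_f ≤ n_f−1 = 3, the allowed l_f values are {0, 2}.
For l_f = 0: m_f ∈ {m_i−1, m_i, m_i+1} ∩ [−0, 0] = {0} → 1 state.
For l_f = 2: m_f ∈ {m_i−1, m_i, m_i+1} ∩ [−2, 2] = {-1, 0, 1} → 3 states.
Total: 4.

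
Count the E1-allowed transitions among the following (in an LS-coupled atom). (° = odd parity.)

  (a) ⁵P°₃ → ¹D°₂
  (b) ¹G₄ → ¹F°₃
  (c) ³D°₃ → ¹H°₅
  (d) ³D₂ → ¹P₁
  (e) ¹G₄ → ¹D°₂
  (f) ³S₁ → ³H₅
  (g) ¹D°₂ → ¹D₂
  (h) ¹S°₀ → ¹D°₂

2

(a) forbidden (parity, ΔS fail)
(b) allowed
(c) forbidden (parity, ΔS, ΔL, ΔJ fail)
(d) forbidden (parity, ΔS fail)
(e) forbidden (ΔL, ΔJ fail)
(f) forbidden (parity, ΔL, ΔJ fail)
(g) allowed
(h) forbidden (parity, ΔL, ΔJ fail)
Total allowed: 2 of 8.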